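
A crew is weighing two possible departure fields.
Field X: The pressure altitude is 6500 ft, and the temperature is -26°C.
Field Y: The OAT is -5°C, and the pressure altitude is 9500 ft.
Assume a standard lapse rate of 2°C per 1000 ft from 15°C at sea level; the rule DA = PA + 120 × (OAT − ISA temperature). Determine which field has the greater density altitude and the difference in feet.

Field Y by 6240 ft

Field X: ISA temp = 2°C, deviation -28°C, DA = 6500 + 120 × (-28) = 3140 ft.
Field Y: ISA temp = -4°C, deviation -1°C, DA = 9500 + 120 × (-1) = 9380 ft.
Field Y is higher by 9380 − 3140 = 6240 ft.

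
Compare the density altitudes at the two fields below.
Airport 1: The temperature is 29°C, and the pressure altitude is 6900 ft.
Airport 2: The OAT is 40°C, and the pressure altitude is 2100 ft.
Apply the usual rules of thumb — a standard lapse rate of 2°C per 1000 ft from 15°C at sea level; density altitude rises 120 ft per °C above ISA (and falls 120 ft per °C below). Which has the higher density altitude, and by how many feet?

Airport 1 by 4632 ft

Airport 1: ISA temp = 1.2°C, deviation +27.8°C, DA = 6900 + 120 × 27.8 = 10236 ft.
Airport 2: ISA temp = 10.8°C, deviation +29.2°C, DA = 2100 + 120 × 29.2 = 5604 ft.
Airport 1 is higher by 10236 − 5604 = 4632 ft.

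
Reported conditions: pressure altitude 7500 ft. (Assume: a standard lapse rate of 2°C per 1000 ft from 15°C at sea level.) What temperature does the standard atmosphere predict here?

ISA temperature = 15 − 2 × (7500/1000) = 15 − 15 = 0°C.

0°C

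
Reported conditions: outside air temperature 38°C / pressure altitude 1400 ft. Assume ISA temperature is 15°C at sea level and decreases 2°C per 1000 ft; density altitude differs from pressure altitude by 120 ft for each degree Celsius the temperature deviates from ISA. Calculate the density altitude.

ISA temperature at 1400 ft = 15 − 2 × (1400/1000) = 12.2°C.
ISA deviation = 38 − 12.2 = +25.8°C.
Density altitude = 1400 + 120 × (25.8) = 1400 + (+3096) = 4496 ft.

4496 ft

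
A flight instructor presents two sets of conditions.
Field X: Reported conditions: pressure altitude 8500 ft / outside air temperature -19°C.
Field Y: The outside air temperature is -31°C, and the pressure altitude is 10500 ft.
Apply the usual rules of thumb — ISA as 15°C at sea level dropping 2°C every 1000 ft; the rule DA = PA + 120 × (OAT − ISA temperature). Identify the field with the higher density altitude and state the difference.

Field Y by 1040 ft

Field X: ISA temp = -2°C, deviation -17°C, DA = 8500 + 120 × (-17) = 6460 ft.
Field Y: ISA temp = -6°C, deviation -25°C, DA = 10500 + 120 × (-25) = 7500 ft.
Field Y is higher by 7500 − 6460 = 1040 ft.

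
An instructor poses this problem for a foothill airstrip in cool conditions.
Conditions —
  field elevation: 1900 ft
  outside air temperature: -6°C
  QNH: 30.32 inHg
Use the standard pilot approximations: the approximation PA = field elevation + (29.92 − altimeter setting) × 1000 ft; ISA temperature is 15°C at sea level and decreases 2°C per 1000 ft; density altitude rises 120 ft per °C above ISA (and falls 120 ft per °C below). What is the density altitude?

Pressure altitude = 1900 + (29.92 − 30.32) × 1000 = 1900 + (-400) = 1500 ft.
ISA temperature at 1500 ft = 15 − 2 × (1500/1000) = 12°C.
ISA deviation = -6 − 12 = -18°C.
Density altitude = 1500 + 120 × (-18) = -660 ft.

-660 ft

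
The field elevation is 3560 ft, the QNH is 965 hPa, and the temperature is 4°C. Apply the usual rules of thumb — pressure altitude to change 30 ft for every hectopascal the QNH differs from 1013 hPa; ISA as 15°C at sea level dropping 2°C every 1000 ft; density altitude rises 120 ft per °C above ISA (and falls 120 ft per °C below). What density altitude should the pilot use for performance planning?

Pressure altitude = 3560 + (1013 − 965) × 30 = 3560 + (+1440) = 5000 ft.
ISA temperature at 5000 ft = 15 − 2 × (5000/1000) = 5°C.
ISA deviation = 4 − 5 = -1°C.
Density altitude = 5000 + 120 × (-1) = 4880 ft.

4880 ft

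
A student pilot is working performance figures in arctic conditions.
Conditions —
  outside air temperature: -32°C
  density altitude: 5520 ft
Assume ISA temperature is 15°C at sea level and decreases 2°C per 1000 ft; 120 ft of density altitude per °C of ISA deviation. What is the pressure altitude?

DA = PA + 120 × (OAT − (15 − 2·PA/1000)) = PA + 120·OAT − 1800 + 0.24·PA = 1.24·PA + 120·OAT − 1800.
So 1.24·PA = 5520 − 120 × (-32) + 1800 = 11160.
PA = 11160 / 1.24 = 9000 ft.

9000 ft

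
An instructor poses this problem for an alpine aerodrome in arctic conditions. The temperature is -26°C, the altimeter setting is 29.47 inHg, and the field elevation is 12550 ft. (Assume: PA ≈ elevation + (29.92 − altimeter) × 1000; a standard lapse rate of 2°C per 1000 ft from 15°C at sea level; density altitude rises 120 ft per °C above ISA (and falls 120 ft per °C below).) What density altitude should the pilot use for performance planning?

Pressure altitude = 12550 + (29.92 − 29.47) × 1000 = 12550 + (+450) = 13000 ft.
ISA temperature at 13000 ft = 15 − 2 × (13000/1000) = -11°C.
ISA deviation = -26 − (-11) = -15°C.
Density altitude = 13000 + 120 × (-15) = 11200 ft.

11200 ft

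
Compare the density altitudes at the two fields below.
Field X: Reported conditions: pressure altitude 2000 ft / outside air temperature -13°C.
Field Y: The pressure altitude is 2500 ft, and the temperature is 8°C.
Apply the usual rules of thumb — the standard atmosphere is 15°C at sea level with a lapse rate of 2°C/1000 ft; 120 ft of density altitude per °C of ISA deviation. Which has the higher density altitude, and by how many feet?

Field Y by 3140 ft

Field X: ISA temp = 11°C, deviation -24°C, DA = 2000 + 120 × (-24) = -880 ft.
Field Y: ISA temp = 10°C, deviation -2°C, DA = 2500 + 120 × (-2) = 2260 ft.
Field Y is higher by 2260 − (-880) = 3140 ft.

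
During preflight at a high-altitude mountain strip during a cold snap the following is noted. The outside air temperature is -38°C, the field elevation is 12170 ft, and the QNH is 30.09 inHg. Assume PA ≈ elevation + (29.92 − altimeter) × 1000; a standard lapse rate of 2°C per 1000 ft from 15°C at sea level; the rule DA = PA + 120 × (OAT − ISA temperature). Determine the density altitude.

Pressure altitude = 12170 + (29.92 − 30.09) × 1000 = 12170 + (-170) = 12000 ft.
ISA temperature at 12000 ft = 15 − 2 × (12000/1000) = -9°C.
ISA deviation = -38 − (-9) = -29°C.
Density altitude = 12000 + 120 × (-29) = 8520 ft.

8520 ft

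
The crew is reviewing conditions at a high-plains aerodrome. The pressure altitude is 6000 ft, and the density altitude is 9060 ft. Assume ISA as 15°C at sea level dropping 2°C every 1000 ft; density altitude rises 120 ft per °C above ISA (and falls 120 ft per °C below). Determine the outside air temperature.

Density altitude − pressure altitude = 9060 − 6000 = +3060 ft.
At 120 ft/°C that is an ISA deviation of 3060/120 = +25.5°C.
ISA temperature at 6000 ft = 15 − 2 × (6000/1000) = 3°C.
OAT = ISA + deviation = 3 + (+25.5) = 28.5°C.

28.5°C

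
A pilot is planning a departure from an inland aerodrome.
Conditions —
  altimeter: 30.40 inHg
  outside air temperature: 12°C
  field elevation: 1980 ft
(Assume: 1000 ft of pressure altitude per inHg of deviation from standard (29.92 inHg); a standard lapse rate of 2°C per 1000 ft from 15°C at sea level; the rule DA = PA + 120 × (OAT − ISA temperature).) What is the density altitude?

Pressure altitude = 1980 + (29.92 − 30.40) × 1000 = 1980 + (-480) = 1500 ft.
ISA temperature at 1500 ft = 15 − 2 × (1500/1000) = 12°C.
ISA deviation = 12 − 12 = 0°C.
Density altitude = 1500 + 120 × (0) = 1500 ft.

1500 ft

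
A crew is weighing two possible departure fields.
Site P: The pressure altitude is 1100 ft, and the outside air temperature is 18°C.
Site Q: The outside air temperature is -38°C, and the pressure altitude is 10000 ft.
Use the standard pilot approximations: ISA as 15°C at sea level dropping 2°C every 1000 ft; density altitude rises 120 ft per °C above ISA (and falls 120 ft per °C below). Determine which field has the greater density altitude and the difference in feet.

Site P: ISA temp = 12.8°C, deviation +5.2°C, DA = 1100 + 120 × 5.2 = 1724 ft.
Site Q: ISA temp = -5°C, deviation -33°C, DA = 10000 + 120 × (-33) = 6040 ft.
Site Q is higher by 6040 − 1724 = 4316 ft.

Site Q by 4316 ft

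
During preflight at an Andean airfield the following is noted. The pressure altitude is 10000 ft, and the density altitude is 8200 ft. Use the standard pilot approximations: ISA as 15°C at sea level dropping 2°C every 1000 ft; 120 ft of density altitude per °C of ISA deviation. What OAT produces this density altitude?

-20°C

Density altitude − pressure altitude = 8200 − 10000 = -1800 ft.
At 120 ft/°C that is an ISA deviation of -1800/120 = -15°C.
ISA temperature at 10000 ft = 15 − 2 × (10000/1000) = -5°C.
OAT = ISA + deviation = -5 + (-15) = -20°C.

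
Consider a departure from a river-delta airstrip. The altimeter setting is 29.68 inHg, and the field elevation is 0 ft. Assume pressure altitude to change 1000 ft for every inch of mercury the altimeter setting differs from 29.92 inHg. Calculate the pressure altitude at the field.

Pressure correction = (29.92 − 29.68) × 1000 = +240 ft.
Pressure altitude = 0 + (+240) = 240 ft.

240 ft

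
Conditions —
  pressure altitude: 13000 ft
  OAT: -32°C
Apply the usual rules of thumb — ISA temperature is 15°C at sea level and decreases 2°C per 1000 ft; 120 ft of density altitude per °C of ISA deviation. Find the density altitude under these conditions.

10480 ft

ISA temperature at 13000 ft = 15 − 2 × (13000/1000) = -11°C.
ISA deviation = -32 − (-11) = -21°C.
Density altitude = 13000 + 120 × (-21) = 13000 + (-2520) = 10480 ft.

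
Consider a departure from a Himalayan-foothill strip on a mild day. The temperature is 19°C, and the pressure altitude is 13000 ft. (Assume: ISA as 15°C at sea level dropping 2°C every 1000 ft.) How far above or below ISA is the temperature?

ISA+30°C

ISA temperature at 13000 ft = 15 − 2 × (13000/1000) = -11°C.
Deviation = OAT − ISA = 19 − (-11) = +30°C.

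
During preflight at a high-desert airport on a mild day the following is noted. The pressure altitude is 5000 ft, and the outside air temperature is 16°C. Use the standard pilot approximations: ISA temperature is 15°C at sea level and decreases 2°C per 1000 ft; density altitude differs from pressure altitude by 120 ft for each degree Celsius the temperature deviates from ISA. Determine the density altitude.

6320 ft

ISA temperature at 5000 ft = 15 − 2 × (5000/1000) = 5°C.
ISA deviation = 16 − 5 = +11°C.
Density altitude = 5000 + 120 × (11) = 5000 + (+1320) = 6320 ft.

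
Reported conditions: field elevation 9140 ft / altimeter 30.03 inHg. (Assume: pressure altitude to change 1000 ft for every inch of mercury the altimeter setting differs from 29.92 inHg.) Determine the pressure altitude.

Pressure correction = (29.92 − 30.03) × 1000 = -110 ft.
Pressure altitude = 9140 + (-110) = 9030 ft.

9030 ft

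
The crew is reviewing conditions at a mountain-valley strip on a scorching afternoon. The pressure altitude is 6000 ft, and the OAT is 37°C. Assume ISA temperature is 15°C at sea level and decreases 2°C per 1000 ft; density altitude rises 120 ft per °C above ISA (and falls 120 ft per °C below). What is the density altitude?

ISA temperature at 6000 ft = 15 − 2 × (6000/1000) = 3°C.
ISA deviation = 37 − 3 = +34°C.
Density altitude = 6000 + 120 × (34) = 6000 + (+4080) = 10080 ft.

10080 ft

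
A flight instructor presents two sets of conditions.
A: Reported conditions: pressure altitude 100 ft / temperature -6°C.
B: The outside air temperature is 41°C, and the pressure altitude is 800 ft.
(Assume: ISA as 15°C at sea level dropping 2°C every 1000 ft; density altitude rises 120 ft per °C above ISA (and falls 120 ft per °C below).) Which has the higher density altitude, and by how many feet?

B by 6508 ft

A: ISA temp = 14.8°C, deviation -20.8°C, DA = 100 + 120 × (-20.8) = -2396 ft.
B: ISA temp = 13.4°C, deviation +27.6°C, DA = 800 + 120 × 27.6 = 4112 ft.
B is higher by 4112 − (-2396) = 6508 ft.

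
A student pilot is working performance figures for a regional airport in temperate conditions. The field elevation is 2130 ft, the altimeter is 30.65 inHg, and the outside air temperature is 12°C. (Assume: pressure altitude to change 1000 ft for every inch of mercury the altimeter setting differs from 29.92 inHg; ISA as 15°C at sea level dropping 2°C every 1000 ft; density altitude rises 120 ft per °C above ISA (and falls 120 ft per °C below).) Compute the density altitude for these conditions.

1376 ft

Pressure altitude = 2130 + (29.92 − 30.65) × 1000 = 2130 + (-730) = 1400 ft.
ISA temperature at 1400 ft = 15 − 2 × (1400/1000) = 12.2°C.
ISA deviation = 12 − 12.2 = -0.2°C.
Density altitude = 1400 + 120 × (-0.2) = 1376 ft.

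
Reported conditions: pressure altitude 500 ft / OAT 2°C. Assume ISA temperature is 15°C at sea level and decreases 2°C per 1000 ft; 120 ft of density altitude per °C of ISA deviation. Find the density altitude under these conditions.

-940 ft

ISA temperature at 500 ft = 15 − 2 × (500/1000) = 14°C.
ISA deviation = 2 − 14 = -12°C.
Density altitude = 500 + 120 × (-12) = 500 + (-1440) = -940 ft.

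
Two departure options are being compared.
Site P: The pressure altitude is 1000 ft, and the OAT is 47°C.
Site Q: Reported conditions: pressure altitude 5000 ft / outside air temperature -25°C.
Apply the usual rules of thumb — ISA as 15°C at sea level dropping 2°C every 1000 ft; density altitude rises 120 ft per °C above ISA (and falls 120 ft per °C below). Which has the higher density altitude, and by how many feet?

Site P: ISA temp = 13°C, deviation +34°C, DA = 1000 + 120 × 34 = 5080 ft.
Site Q: ISA temp = 5°C, deviation -30°C, DA = 5000 + 120 × (-30) = 1400 ft.
Site P is higher by 5080 − 1400 = 3680 ft.

Site P by 3680 ft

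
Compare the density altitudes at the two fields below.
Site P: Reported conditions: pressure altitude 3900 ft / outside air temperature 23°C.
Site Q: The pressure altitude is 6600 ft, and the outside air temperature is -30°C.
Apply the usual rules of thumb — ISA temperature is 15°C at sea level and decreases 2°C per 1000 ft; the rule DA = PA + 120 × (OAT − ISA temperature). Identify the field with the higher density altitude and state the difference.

Site P by 3012 ft

Site P: ISA temp = 7.2°C, deviation +15.8°C, DA = 3900 + 120 × 15.8 = 5796 ft.
Site Q: ISA temp = 1.8°C, deviation -31.8°C, DA = 6600 + 120 × (-31.8) = 2784 ft.
Site P is higher by 5796 − 2784 = 3012 ft.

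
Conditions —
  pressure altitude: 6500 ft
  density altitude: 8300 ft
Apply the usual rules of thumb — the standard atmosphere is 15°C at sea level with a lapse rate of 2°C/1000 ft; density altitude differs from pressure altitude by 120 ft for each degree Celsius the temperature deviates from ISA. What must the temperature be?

17°C

Density altitude − pressure altitude = 8300 − 6500 = +1800 ft.
At 120 ft/°C that is an ISA deviation of 1800/120 = +15°C.
ISA temperature at 6500 ft = 15 − 2 × (6500/1000) = 2°C.
OAT = ISA + deviation = 2 + (+15) = 17°C.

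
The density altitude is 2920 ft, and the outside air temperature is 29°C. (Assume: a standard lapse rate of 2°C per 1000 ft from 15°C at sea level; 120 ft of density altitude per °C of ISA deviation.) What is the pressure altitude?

1000 ft

DA = PA + 120 × (OAT − (15 − 2·PA/1000)) = PA + 120·OAT − 1800 + 0.24·PA = 1.24·PA + 120·OAT − 1800.
So 1.24·PA = 2920 − 120 × 29 + 1800 = 1240.
PA = 1240 / 1.24 = 1000 ft.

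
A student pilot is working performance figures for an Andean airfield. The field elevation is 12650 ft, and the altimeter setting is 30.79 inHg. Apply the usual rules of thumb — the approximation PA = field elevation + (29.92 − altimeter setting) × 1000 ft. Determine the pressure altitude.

Pressure correction = (29.92 − 30.79) × 1000 = -870 ft.
Pressure altitude = 12650 + (-870) = 11780 ft.

11780 ft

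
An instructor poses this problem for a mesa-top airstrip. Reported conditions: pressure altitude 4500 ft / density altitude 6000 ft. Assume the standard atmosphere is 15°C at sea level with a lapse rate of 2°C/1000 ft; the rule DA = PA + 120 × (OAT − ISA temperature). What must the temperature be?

Density altitude − pressure altitude = 6000 − 4500 = +1500 ft.
At 120 ft/°C that is an ISA deviation of 1500/120 = +12.5°C.
ISA temperature at 4500 ft = 15 − 2 × (4500/1000) = 6°C.
OAT = ISA + deviation = 6 + (+12.5) = 18.5°C.

18.5°C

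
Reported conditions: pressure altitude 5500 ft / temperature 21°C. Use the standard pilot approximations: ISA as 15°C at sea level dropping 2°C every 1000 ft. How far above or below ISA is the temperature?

ISA+17°C

ISA temperature at 5500 ft = 15 − 2 × (5500/1000) = 4°C.
Deviation = OAT − ISA = 21 − 4 = +17°C.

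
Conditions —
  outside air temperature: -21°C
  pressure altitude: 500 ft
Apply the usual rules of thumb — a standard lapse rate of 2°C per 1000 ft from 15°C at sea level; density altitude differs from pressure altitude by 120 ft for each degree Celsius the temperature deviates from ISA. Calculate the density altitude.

ISA temperature at 500 ft = 15 − 2 × (500/1000) = 14°C.
ISA deviation = -21 − 14 = -35°C.
Density altitude = 500 + 120 × (-35) = 500 + (-4200) = -3700 ft.

-3700 ft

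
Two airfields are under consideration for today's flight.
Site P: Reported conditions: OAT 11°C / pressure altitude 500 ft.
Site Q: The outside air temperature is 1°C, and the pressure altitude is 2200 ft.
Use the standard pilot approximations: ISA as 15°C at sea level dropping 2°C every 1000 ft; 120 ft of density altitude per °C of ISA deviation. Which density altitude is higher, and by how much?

Site Q by 908 ft

Site P: ISA temp = 14°C, deviation -3°C, DA = 500 + 120 × (-3) = 140 ft.
Site Q: ISA temp = 10.6°C, deviation -9.6°C, DA = 2200 + 120 × (-9.6) = 1048 ft.
Site Q is higher by 1048 − 140 = 908 ft.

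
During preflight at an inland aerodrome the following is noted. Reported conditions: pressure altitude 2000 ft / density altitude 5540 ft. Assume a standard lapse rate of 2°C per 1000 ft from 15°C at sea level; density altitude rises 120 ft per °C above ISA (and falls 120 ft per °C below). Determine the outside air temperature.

40.5°C

Density altitude − pressure altitude = 5540 − 2000 = +3540 ft.
At 120 ft/°C that is an ISA deviation of 3540/120 = +29.5°C.
ISA temperature at 2000 ft = 15 − 2 × (2000/1000) = 11°C.
OAT = ISA + deviation = 11 + (+29.5) = 40.5°C.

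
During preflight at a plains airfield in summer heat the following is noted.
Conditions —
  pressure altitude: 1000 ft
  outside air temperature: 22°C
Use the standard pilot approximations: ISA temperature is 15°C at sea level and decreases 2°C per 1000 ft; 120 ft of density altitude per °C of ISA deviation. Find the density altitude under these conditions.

ISA temperature at 1000 ft = 15 − 2 × (1000/1000) = 13°C.
ISA deviation = 22 − 13 = +9°C.
Density altitude = 1000 + 120 × (9) = 1000 + (+1080) = 2080 ft.

2080 ft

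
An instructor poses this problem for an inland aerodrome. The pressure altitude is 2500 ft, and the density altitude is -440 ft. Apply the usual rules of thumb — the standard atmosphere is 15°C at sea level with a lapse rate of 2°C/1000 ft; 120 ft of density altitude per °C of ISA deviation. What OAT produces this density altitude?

-14.5°C

Density altitude − pressure altitude = -440 − 2500 = -2940 ft.
At 120 ft/°C that is an ISA deviation of -2940/120 = -24.5°C.
ISA temperature at 2500 ft = 15 − 2 × (2500/1000) = 10°C.
OAT = ISA + deviation = 10 + (-24.5) = -14.5°C.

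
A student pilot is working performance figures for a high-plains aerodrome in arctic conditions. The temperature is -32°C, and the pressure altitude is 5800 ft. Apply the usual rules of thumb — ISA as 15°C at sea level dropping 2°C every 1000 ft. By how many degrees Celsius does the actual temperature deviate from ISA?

ISA temperature at 5800 ft = 15 − 2 × (5800/1000) = 3.4°C.
Deviation = OAT − ISA = -32 − 3.4 = -35.4°C.

ISA-35.4°C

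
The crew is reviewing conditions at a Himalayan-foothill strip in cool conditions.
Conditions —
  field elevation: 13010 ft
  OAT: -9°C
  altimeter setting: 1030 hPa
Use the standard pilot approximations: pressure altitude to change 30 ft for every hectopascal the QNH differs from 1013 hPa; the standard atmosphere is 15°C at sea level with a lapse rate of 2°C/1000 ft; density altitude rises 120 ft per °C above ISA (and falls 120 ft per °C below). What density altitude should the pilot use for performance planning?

Pressure altitude = 13010 + (1013 − 1030) × 30 = 13010 + (-510) = 12500 ft.
ISA temperature at 12500 ft = 15 − 2 × (12500/1000) = -10°C.
ISA deviation = -9 − (-10) = +1°C.
Density altitude = 12500 + 120 × (1) = 12620 ft.

12620 ft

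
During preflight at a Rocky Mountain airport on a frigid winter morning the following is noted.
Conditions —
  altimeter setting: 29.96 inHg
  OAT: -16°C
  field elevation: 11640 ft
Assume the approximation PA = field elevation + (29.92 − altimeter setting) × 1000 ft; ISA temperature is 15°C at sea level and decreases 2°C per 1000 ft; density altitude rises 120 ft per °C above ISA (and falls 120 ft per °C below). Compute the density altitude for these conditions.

10664 ft

Pressure altitude = 11640 + (29.92 − 29.96) × 1000 = 11640 + (-40) = 11600 ft.
ISA temperature at 11600 ft = 15 − 2 × (11600/1000) = -8.2°C.
ISA deviation = -16 − (-8.2) = -7.8°C.
Density altitude = 11600 + 120 × (-7.8) = 10664 ft.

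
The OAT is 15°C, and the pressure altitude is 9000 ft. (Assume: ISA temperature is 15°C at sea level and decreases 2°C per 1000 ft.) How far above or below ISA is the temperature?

ISA temperature at 9000 ft = 15 − 2 × (9000/1000) = -3°C.
Deviation = OAT − ISA = 15 − (-3) = +18°C.

ISA+18°C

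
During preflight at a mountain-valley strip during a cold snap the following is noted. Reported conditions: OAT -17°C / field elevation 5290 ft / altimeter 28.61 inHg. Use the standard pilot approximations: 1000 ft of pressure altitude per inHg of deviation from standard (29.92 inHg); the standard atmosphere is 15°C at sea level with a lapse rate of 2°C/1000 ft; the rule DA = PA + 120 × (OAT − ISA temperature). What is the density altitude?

4344 ft

Pressure altitude = 5290 + (29.92 − 28.61) × 1000 = 5290 + (+1310) = 6600 ft.
ISA temperature at 6600 ft = 15 − 2 × (6600/1000) = 1.8°C.
ISA deviation = -17 − 1.8 = -18.8°C.
Density altitude = 6600 + 120 × (-18.8) = 4344 ft.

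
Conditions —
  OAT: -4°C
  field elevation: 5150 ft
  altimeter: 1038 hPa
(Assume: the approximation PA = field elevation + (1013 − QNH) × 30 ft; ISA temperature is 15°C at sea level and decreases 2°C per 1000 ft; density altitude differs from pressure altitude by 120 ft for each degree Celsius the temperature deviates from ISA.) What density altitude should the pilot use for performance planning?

3176 ft

Pressure altitude = 5150 + (1013 − 1038) × 30 = 5150 + (-750) = 4400 ft.
ISA temperature at 4400 ft = 15 − 2 × (4400/1000) = 6.2°C.
ISA deviation = -4 − 6.2 = -10.2°C.
Density altitude = 4400 + 120 × (-10.2) = 3176 ft.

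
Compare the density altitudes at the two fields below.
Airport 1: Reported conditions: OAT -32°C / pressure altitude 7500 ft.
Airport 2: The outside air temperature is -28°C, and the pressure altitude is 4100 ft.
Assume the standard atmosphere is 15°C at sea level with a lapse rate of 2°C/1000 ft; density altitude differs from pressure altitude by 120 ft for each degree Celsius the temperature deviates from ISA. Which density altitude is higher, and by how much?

Airport 1 by 3736 ft

Airport 1: ISA temp = 0°C, deviation -32°C, DA = 7500 + 120 × (-32) = 3660 ft.
Airport 2: ISA temp = 6.8°C, deviation -34.8°C, DA = 4100 + 120 × (-34.8) = -76 ft.
Airport 1 is higher by 3660 − (-76) = 3736 ft.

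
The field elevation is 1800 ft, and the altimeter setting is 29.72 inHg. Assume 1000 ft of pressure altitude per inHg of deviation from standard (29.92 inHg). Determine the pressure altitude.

2000 ft

Pressure correction = (29.92 − 29.72) × 1000 = +200 ft.
Pressure altitude = 1800 + (+200) = 2000 ft.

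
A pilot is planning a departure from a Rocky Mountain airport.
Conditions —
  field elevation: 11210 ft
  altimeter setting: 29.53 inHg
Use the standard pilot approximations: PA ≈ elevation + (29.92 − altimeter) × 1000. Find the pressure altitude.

Pressure correction = (29.92 − 29.53) × 1000 = +390 ft.
Pressure altitude = 11210 + (+390) = 11600 ft.

11600 ft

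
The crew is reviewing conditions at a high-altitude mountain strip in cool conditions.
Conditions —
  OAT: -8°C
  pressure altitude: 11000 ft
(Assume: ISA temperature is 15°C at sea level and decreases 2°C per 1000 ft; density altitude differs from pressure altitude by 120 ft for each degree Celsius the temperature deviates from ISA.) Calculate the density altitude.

ISA temperature at 11000 ft = 15 − 2 × (11000/1000) = -7°C.
ISA deviation = -8 − (-7) = -1°C.
Density altitude = 11000 + 120 × (-1) = 11000 + (-120) = 10880 ft.

10880 ft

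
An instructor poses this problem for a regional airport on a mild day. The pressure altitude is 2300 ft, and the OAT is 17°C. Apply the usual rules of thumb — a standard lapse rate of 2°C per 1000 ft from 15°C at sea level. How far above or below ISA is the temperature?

ISA+6.6°C

ISA temperature at 2300 ft = 15 − 2 × (2300/1000) = 10.4°C.
Deviation = OAT − ISA = 17 − 10.4 = +6.6°C.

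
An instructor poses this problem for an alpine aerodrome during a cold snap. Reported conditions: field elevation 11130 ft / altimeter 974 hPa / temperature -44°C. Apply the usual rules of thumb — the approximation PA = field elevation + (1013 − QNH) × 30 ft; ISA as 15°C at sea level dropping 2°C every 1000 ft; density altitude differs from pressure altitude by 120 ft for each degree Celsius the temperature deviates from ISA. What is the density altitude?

Pressure altitude = 11130 + (1013 − 974) × 30 = 11130 + (+1170) = 12300 ft.
ISA temperature at 12300 ft = 15 − 2 × (12300/1000) = -9.6°C.
ISA deviation = -44 − (-9.6) = -34.4°C.
Density altitude = 12300 + 120 × (-34.4) = 8172 ft.

8172 ft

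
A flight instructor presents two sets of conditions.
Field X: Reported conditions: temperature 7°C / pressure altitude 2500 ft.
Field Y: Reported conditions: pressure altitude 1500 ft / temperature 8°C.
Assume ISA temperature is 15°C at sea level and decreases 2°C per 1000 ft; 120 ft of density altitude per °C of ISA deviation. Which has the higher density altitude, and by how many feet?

Field X: ISA temp = 10°C, deviation -3°C, DA = 2500 + 120 × (-3) = 2140 ft.
Field Y: ISA temp = 12°C, deviation -4°C, DA = 1500 + 120 × (-4) = 1020 ft.
Field X is higher by 2140 − 1020 = 1120 ft.

Field X by 1120 ft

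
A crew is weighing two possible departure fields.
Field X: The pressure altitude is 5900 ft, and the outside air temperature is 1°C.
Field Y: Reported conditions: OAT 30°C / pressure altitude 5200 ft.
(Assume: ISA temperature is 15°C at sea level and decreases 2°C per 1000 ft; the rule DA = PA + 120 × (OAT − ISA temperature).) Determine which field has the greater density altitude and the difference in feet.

Field Y by 2612 ft

Field X: ISA temp = 3.2°C, deviation -2.2°C, DA = 5900 + 120 × (-2.2) = 5636 ft.
Field Y: ISA temp = 4.6°C, deviation +25.4°C, DA = 5200 + 120 × 25.4 = 8248 ft.
Field Y is higher by 8248 − 5636 = 2612 ft.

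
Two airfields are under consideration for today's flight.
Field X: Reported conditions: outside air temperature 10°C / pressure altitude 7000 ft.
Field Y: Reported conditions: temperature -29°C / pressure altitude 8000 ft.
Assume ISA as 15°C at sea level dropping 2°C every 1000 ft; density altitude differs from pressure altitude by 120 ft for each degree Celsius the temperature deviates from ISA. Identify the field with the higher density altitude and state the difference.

Field X by 3440 ft

Field X: ISA temp = 1°C, deviation +9°C, DA = 7000 + 120 × 9 = 8080 ft.
Field Y: ISA temp = -1°C, deviation -28°C, DA = 8000 + 120 × (-28) = 4640 ft.
Field X is higher by 8080 − 4640 = 3440 ft.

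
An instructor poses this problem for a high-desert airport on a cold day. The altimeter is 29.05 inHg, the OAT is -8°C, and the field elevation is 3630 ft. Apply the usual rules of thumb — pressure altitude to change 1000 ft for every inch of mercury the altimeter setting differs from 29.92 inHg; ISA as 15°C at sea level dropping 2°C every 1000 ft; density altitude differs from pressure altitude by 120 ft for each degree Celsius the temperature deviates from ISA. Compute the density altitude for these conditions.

Pressure altitude = 3630 + (29.92 − 29.05) × 1000 = 3630 + (+870) = 4500 ft.
ISA temperature at 4500 ft = 15 − 2 × (4500/1000) = 6°C.
ISA deviation = -8 − 6 = -14°C.
Density altitude = 4500 + 120 × (-14) = 2820 ft.

2820 ft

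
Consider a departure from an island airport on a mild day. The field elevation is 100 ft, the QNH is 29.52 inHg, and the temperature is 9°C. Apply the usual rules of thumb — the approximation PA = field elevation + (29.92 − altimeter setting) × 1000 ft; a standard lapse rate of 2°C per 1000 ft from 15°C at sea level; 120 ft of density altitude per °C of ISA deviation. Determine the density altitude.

Pressure altitude = 100 + (29.92 − 29.52) × 1000 = 100 + (+400) = 500 ft.
ISA temperature at 500 ft = 15 − 2 × (500/1000) = 14°C.
ISA deviation = 9 − 14 = -5°C.
Density altitude = 500 + 120 × (-5) = -100 ft.

-100 ft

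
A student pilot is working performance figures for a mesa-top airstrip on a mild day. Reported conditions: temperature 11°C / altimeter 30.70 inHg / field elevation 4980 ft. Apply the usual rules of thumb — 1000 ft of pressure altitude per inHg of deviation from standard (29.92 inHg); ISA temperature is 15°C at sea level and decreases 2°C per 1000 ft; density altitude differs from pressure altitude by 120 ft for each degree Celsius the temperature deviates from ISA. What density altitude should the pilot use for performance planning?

4728 ft

Pressure altitude = 4980 + (29.92 − 30.70) × 1000 = 4980 + (-780) = 4200 ft.
ISA temperature at 4200 ft = 15 − 2 × (4200/1000) = 6.6°C.
ISA deviation = 11 − 6.6 = +4.4°C.
Density altitude = 4200 + 120 × (4.4) = 4728 ft.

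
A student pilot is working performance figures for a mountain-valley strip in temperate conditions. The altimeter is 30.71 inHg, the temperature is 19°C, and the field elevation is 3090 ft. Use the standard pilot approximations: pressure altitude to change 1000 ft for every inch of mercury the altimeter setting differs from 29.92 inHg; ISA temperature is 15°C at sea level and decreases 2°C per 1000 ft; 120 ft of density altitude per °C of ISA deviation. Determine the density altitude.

3332 ft

Pressure altitude = 3090 + (29.92 − 30.71) × 1000 = 3090 + (-790) = 2300 ft.
ISA temperature at 2300 ft = 15 − 2 × (2300/1000) = 10.4°C.
ISA deviation = 19 − 10.4 = +8.6°C.
Density altitude = 2300 + 120 × (8.6) = 3332 ft.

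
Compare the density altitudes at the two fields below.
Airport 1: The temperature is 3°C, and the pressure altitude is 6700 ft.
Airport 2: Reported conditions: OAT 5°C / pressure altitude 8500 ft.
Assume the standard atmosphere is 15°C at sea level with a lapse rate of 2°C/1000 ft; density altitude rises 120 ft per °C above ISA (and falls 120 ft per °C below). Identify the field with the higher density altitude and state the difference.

Airport 1: ISA temp = 1.6°C, deviation +1.4°C, DA = 6700 + 120 × 1.4 = 6868 ft.
Airport 2: ISA temp = -2°C, deviation +7°C, DA = 8500 + 120 × 7 = 9340 ft.
Airport 2 is higher by 9340 − 6868 = 2472 ft.

Airport 2 by 2472 ft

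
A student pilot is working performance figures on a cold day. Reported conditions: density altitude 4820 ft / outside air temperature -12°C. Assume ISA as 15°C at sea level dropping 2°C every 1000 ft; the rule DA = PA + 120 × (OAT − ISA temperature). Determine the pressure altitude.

6500 ft

DA = PA + 120 × (OAT − (15 − 2·PA/1000)) = PA + 120·OAT − 1800 + 0.24·PA = 1.24·PA + 120·OAT − 1800.
So 1.24·PA = 4820 − 120 × (-12) + 1800 = 8060.
PA = 8060 / 1.24 = 6500 ft.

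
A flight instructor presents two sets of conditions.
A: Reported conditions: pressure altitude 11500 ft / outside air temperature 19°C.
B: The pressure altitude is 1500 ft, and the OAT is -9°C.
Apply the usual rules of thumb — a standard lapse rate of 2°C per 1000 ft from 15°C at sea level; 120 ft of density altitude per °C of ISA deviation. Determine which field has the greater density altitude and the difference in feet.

A: ISA temp = -8°C, deviation +27°C, DA = 11500 + 120 × 27 = 14740 ft.
B: ISA temp = 12°C, deviation -21°C, DA = 1500 + 120 × (-21) = -1020 ft.
A is higher by 14740 − (-1020) = 15760 ft.

A by 15760 ft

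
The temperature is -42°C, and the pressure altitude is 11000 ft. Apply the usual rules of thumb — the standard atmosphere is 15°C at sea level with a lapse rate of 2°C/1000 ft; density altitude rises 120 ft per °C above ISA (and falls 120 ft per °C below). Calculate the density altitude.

ISA temperature at 11000 ft = 15 − 2 × (11000/1000) = -7°C.
ISA deviation = -42 − (-7) = -35°C.
Density altitude = 11000 + 120 × (-35) = 11000 + (-4200) = 6800 ft.

6800 ft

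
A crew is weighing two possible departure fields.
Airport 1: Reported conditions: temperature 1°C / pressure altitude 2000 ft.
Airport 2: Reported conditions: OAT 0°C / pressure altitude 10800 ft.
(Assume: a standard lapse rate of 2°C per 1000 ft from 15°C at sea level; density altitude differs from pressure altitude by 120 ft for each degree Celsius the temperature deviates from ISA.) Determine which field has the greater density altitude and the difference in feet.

Airport 2 by 10792 ft

Airport 1: ISA temp = 11°C, deviation -10°C, DA = 2000 + 120 × (-10) = 800 ft.
Airport 2: ISA temp = -6.6°C, deviation +6.6°C, DA = 10800 + 120 × 6.6 = 11592 ft.
Airport 2 is higher by 11592 − 800 = 10792 ft.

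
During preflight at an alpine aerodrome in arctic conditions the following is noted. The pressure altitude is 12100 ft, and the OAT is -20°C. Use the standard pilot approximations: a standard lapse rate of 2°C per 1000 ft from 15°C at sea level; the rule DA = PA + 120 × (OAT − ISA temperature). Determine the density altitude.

10804 ft

ISA temperature at 12100 ft = 15 − 2 × (12100/1000) = -9.2°C.
ISA deviation = -20 − (-9.2) = -10.8°C.
Density altitude = 12100 + 120 × (-10.8) = 12100 + (-1296) = 10804 ft.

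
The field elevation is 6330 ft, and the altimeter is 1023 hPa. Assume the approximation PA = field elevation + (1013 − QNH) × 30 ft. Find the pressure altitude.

Pressure correction = (1013 − 1023) × 30 = -300 ft.
Pressure altitude = 6330 + (-300) = 6030 ft.

6030 ft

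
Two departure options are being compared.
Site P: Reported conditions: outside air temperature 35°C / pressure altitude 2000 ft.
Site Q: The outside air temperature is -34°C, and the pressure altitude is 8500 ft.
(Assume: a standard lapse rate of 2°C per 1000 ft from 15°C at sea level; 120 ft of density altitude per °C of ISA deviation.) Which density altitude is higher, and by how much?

Site P by 220 ft

Site P: ISA temp = 11°C, deviation +24°C, DA = 2000 + 120 × 24 = 4880 ft.
Site Q: ISA temp = -2°C, deviation -32°C, DA = 8500 + 120 × (-32) = 4660 ft.
Site P is higher by 4880 − 4660 = 220 ft.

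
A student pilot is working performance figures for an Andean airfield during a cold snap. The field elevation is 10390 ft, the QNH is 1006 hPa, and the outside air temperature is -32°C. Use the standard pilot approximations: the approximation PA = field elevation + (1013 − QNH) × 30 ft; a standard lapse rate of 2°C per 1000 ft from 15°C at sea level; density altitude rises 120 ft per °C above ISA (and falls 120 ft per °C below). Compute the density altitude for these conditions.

7504 ft

Pressure altitude = 10390 + (1013 − 1006) × 30 = 10390 + (+210) = 10600 ft.
ISA temperature at 10600 ft = 15 − 2 × (10600/1000) = -6.2°C.
ISA deviation = -32 − (-6.2) = -25.8°C.
Density altitude = 10600 + 120 × (-25.8) = 7504 ft.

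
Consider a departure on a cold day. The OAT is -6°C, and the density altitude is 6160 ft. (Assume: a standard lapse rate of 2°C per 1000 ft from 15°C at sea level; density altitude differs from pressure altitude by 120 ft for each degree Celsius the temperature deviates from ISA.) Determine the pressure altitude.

7000 ft

DA = PA + 120 × (OAT − (15 − 2·PA/1000)) = PA + 120·OAT − 1800 + 0.24·PA = 1.24·PA + 120·OAT − 1800.
So 1.24·PA = 6160 − 120 × (-6) + 1800 = 8680.
PA = 8680 / 1.24 = 7000 ft.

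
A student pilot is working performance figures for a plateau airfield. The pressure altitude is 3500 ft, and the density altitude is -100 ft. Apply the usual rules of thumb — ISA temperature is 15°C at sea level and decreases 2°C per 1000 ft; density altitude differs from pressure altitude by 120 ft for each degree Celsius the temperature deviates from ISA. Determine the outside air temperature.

-22°C

Density altitude − pressure altitude = -100 − 3500 = -3600 ft.
At 120 ft/°C that is an ISA deviation of -3600/120 = -30°C.
ISA temperature at 3500 ft = 15 − 2 × (3500/1000) = 8°C.
OAT = ISA + deviation = 8 + (-30) = -22°C.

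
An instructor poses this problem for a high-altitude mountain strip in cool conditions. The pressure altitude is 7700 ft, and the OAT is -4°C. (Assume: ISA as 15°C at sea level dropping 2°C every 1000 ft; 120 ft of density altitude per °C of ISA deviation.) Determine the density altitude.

7268 ft

ISA temperature at 7700 ft = 15 − 2 × (7700/1000) = -0.4°C.
ISA deviation = -4 − (-0.4) = -3.6°C.
Density altitude = 7700 + 120 × (-3.6) = 7700 + (-432) = 7268 ft.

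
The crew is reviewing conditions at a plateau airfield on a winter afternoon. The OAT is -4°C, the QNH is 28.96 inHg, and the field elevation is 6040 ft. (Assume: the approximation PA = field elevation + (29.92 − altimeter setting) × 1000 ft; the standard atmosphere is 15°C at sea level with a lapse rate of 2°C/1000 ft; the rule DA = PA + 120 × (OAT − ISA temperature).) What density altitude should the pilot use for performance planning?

6400 ft

Pressure altitude = 6040 + (29.92 − 28.96) × 1000 = 6040 + (+960) = 7000 ft.
ISA temperature at 7000 ft = 15 − 2 × (7000/1000) = 1°C.
ISA deviation = -4 − 1 = -5°C.
Density altitude = 7000 + 120 × (-5) = 6400 ft.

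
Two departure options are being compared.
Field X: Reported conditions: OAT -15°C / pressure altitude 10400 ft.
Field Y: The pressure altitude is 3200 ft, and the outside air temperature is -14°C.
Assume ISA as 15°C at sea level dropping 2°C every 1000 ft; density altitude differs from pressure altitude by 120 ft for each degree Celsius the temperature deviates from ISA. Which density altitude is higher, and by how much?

Field X by 8808 ft

Field X: ISA temp = -5.8°C, deviation -9.2°C, DA = 10400 + 120 × (-9.2) = 9296 ft.
Field Y: ISA temp = 8.6°C, deviation -22.6°C, DA = 3200 + 120 × (-22.6) = 488 ft.
Field X is higher by 9296 − 488 = 8808 ft.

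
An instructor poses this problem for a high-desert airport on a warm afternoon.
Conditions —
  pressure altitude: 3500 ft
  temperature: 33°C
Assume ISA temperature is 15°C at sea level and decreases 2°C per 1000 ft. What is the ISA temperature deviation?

ISA temperature at 3500 ft = 15 − 2 × (3500/1000) = 8°C.
Deviation = OAT − ISA = 33 − 8 = +25°C.

ISA+25°C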